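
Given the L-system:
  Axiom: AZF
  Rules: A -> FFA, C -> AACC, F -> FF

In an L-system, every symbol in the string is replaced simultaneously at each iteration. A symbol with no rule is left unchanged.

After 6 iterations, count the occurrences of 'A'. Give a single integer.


Answer: 1

Derivation:
Step 0: AZF  (1 'A')
Step 1: FFAZFF  (1 'A')
Step 2: FFFFFFAZFFFF  (1 'A')
Step 3: FFFFFFFFFFFFFFAZFFFFFFFF  (1 'A')
Step 4: FFFFFFFFFFFFFFFFFFFFFFFFFFFFFFAZFFFFFFFFFFFFFFFF  (1 'A')
Step 5: FFFFFFFFFFFFFFFFFFFFFFFFFFFFFFFFFFFFFFFFFFFFFFFFFFFFFFFFFFFFFFAZFFFFFFFFFFFFFFFFFFFFFFFFFFFFFFFF  (1 'A')
Step 6: FFFFFFFFFFFFFFFFFFFFFFFFFFFFFFFFFFFFFFFFFFFFFFFFFFFFFFFFFFFFFFFFFFFFFFFFFFFFFFFFFFFFFFFFFFFFFFFFFFFFFFFFFFFFFFFFFFFFFFFFFFFFFFAZFFFFFFFFFFFFFFFFFFFFFFFFFFFFFFFFFFFFFFFFFFFFFFFFFFFFFFFFFFFFFFFF  (1 'A')


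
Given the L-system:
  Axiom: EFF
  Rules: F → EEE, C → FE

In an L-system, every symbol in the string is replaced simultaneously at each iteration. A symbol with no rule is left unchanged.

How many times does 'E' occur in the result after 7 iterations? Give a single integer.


Step 0: EFF  (1 'E')
Step 1: EEEEEEE  (7 'E')
Step 2: EEEEEEE  (7 'E')
Step 3: EEEEEEE  (7 'E')
Step 4: EEEEEEE  (7 'E')
Step 5: EEEEEEE  (7 'E')
Step 6: EEEEEEE  (7 'E')
Step 7: EEEEEEE  (7 'E')

Answer: 7


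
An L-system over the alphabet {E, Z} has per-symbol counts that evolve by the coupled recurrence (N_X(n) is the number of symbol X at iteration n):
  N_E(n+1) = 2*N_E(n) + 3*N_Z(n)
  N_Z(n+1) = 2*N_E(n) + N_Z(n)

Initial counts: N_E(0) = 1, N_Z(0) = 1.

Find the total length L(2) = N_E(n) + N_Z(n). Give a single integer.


Answer: 32

Derivation:
Step 0: N_E=1, N_Z=1, L=2
Step 1: N_E=5, N_Z=3, L=8
Step 2: N_E=19, N_Z=13, L=32


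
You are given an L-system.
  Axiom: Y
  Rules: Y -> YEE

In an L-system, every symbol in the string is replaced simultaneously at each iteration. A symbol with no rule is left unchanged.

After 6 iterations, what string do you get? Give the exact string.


Answer: YEEEEEEEEEEEE

Derivation:
Step 0: Y
Step 1: YEE
Step 2: YEEEE
Step 3: YEEEEEE
Step 4: YEEEEEEEE
Step 5: YEEEEEEEEEE
Step 6: YEEEEEEEEEEEE


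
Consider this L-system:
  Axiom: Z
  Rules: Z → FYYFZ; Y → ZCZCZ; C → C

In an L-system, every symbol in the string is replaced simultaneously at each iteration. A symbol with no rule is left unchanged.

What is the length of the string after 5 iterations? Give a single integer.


Step 0: length = 1
Step 1: length = 5
Step 2: length = 17
Step 3: length = 53
Step 4: length = 161
Step 5: length = 485

Answer: 485


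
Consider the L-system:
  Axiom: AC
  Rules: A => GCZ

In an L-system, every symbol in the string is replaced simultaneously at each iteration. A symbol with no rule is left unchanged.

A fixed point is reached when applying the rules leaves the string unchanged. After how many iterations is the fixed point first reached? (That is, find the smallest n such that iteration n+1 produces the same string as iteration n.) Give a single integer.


Answer: 1

Derivation:
Step 0: AC
Step 1: GCZC
Step 2: GCZC  (unchanged — fixed point at step 1)


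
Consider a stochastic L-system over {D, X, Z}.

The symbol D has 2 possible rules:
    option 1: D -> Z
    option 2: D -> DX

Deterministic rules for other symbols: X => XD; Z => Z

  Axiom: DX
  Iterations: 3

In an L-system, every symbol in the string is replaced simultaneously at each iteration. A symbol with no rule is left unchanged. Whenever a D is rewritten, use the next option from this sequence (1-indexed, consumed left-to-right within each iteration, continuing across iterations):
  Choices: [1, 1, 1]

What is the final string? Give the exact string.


Answer: ZXDZZ

Derivation:
Step 0: DX
Step 1: ZXD  (used choices [1])
Step 2: ZXDZ  (used choices [1])
Step 3: ZXDZZ  (used choices [1])


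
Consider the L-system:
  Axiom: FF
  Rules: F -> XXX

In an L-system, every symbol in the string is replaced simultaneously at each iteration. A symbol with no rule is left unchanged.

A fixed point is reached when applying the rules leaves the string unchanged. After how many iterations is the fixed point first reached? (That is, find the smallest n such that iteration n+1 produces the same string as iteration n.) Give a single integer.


Answer: 1

Derivation:
Step 0: FF
Step 1: XXXXXX
Step 2: XXXXXX  (unchanged — fixed point at step 1)


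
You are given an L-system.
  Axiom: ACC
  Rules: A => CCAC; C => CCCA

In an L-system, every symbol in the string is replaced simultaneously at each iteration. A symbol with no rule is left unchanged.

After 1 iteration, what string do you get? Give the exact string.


Answer: CCACCCCACCCA

Derivation:
Step 0: ACC
Step 1: CCACCCCACCCA


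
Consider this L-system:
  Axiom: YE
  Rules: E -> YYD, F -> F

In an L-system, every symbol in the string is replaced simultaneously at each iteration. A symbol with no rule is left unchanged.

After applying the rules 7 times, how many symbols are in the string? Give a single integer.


Step 0: length = 2
Step 1: length = 4
Step 2: length = 4
Step 3: length = 4
Step 4: length = 4
Step 5: length = 4
Step 6: length = 4
Step 7: length = 4

Answer: 4


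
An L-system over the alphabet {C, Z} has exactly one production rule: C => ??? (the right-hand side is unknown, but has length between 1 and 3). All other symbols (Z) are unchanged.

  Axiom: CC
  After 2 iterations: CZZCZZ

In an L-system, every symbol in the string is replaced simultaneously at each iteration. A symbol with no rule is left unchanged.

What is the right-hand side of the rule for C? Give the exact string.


Answer: CZ

Derivation:
Trying C => CZ:
  Step 0: CC
  Step 1: CZCZ
  Step 2: CZZCZZ
Matches the given result.


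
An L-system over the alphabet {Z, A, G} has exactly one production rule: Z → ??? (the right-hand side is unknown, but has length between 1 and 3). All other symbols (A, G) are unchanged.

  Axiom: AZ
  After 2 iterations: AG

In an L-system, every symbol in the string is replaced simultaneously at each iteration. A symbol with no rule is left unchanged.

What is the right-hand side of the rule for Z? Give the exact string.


Trying Z → G:
  Step 0: AZ
  Step 1: AG
  Step 2: AG
Matches the given result.

Answer: G


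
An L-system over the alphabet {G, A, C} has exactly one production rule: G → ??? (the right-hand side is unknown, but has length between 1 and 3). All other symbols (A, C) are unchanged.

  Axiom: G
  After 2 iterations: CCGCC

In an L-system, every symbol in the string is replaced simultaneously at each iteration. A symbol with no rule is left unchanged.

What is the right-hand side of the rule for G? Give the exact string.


Answer: CGC

Derivation:
Trying G → CGC:
  Step 0: G
  Step 1: CGC
  Step 2: CCGCC
Matches the given result.


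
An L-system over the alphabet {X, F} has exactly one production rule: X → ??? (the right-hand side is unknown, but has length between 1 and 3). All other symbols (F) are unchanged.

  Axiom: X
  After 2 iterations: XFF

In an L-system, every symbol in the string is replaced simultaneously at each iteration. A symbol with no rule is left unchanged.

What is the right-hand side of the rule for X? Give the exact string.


Trying X → XF:
  Step 0: X
  Step 1: XF
  Step 2: XFF
Matches the given result.

Answer: XF


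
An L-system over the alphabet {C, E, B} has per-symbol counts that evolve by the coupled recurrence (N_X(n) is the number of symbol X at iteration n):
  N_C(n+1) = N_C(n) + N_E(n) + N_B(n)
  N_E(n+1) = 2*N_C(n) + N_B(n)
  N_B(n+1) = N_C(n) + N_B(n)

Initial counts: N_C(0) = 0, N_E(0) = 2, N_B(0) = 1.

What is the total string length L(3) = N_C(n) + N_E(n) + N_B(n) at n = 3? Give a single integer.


Step 0: N_C=0, N_E=2, N_B=1, L=3
Step 1: N_C=3, N_E=1, N_B=1, L=5
Step 2: N_C=5, N_E=7, N_B=4, L=16
Step 3: N_C=16, N_E=14, N_B=9, L=39

Answer: 39


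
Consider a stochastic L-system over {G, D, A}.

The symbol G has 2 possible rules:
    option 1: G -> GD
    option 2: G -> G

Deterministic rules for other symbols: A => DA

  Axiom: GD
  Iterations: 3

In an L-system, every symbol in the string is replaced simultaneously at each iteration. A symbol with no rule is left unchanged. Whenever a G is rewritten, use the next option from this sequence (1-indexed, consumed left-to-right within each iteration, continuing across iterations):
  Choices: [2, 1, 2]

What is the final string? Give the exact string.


Answer: GDD

Derivation:
Step 0: GD
Step 1: GD  (used choices [2])
Step 2: GDD  (used choices [1])
Step 3: GDD  (used choices [2])


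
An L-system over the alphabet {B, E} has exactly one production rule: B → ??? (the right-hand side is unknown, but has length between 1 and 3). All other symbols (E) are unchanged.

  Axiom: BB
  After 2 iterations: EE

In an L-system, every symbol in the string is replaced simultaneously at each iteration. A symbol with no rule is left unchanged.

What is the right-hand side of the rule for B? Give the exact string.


Answer: E

Derivation:
Trying B → E:
  Step 0: BB
  Step 1: EE
  Step 2: EE
Matches the given result.


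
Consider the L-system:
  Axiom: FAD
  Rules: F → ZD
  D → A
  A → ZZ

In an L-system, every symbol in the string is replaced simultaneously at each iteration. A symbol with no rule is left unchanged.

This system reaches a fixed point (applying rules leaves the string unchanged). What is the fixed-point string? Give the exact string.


Answer: ZZZZZZZ

Derivation:
Step 0: FAD
Step 1: ZDZZA
Step 2: ZAZZZZ
Step 3: ZZZZZZZ
Step 4: ZZZZZZZ  (unchanged — fixed point at step 3)


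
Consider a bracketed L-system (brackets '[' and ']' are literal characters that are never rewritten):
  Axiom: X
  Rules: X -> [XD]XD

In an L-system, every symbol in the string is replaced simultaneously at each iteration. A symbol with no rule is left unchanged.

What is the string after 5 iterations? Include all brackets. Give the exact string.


Answer: [[[[[XD]XDD][XD]XDDD][[XD]XDD][XD]XDDDD][[[XD]XDD][XD]XDDD][[XD]XDD][XD]XDDDDD][[[[XD]XDD][XD]XDDD][[XD]XDD][XD]XDDDD][[[XD]XDD][XD]XDDD][[XD]XDD][XD]XDDDDD

Derivation:
Step 0: X
Step 1: [XD]XD
Step 2: [[XD]XDD][XD]XDD
Step 3: [[[XD]XDD][XD]XDDD][[XD]XDD][XD]XDDD
Step 4: [[[[XD]XDD][XD]XDDD][[XD]XDD][XD]XDDDD][[[XD]XDD][XD]XDDD][[XD]XDD][XD]XDDDD
Step 5: [[[[[XD]XDD][XD]XDDD][[XD]XDD][XD]XDDDD][[[XD]XDD][XD]XDDD][[XD]XDD][XD]XDDDDD][[[[XD]XDD][XD]XDDD][[XD]XDD][XD]XDDDD][[[XD]XDD][XD]XDDD][[XD]XDD][XD]XDDDDD


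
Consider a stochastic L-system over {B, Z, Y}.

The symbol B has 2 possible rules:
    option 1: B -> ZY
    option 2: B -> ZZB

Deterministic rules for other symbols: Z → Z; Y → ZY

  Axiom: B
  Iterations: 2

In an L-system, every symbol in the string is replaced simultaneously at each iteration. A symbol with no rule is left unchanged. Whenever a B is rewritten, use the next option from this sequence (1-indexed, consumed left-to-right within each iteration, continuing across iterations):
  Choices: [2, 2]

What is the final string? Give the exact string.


Answer: ZZZZB

Derivation:
Step 0: B
Step 1: ZZB  (used choices [2])
Step 2: ZZZZB  (used choices [2])


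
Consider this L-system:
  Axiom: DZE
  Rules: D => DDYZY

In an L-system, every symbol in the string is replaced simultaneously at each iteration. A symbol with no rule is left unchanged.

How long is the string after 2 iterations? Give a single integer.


Answer: 15

Derivation:
Step 0: length = 3
Step 1: length = 7
Step 2: length = 15


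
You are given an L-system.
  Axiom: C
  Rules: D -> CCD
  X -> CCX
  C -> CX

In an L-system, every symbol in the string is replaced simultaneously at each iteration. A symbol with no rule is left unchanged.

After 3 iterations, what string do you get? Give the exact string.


Answer: CXCCXCXCXCCX

Derivation:
Step 0: C
Step 1: CX
Step 2: CXCCX
Step 3: CXCCXCXCXCCX


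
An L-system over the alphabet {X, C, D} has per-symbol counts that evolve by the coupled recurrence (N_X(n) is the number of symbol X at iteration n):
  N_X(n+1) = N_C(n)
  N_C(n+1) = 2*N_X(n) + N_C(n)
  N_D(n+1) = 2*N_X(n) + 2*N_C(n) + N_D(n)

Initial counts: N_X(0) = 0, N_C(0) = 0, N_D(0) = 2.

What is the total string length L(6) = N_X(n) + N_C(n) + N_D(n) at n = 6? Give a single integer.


Answer: 2

Derivation:
Step 0: N_X=0, N_C=0, N_D=2, L=2
Step 1: N_X=0, N_C=0, N_D=2, L=2
Step 2: N_X=0, N_C=0, N_D=2, L=2
Step 3: N_X=0, N_C=0, N_D=2, L=2
Step 4: N_X=0, N_C=0, N_D=2, L=2
Step 5: N_X=0, N_C=0, N_D=2, L=2
Step 6: N_X=0, N_C=0, N_D=2, L=2


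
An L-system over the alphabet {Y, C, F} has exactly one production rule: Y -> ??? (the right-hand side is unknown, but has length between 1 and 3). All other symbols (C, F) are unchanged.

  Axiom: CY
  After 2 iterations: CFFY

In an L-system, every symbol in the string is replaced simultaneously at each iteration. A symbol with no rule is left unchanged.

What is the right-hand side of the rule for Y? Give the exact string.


Trying Y -> FY:
  Step 0: CY
  Step 1: CFY
  Step 2: CFFY
Matches the given result.

Answer: FY


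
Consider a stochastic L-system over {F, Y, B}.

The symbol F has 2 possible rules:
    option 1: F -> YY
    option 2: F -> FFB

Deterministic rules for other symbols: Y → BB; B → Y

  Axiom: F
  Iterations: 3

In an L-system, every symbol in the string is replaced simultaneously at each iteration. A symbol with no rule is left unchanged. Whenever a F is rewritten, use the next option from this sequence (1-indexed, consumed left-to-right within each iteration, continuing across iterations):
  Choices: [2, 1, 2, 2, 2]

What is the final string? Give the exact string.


Step 0: F
Step 1: FFB  (used choices [2])
Step 2: YYFFBY  (used choices [1, 2])
Step 3: BBBBFFBFFBYBB  (used choices [2, 2])

Answer: BBBBFFBFFBYBB


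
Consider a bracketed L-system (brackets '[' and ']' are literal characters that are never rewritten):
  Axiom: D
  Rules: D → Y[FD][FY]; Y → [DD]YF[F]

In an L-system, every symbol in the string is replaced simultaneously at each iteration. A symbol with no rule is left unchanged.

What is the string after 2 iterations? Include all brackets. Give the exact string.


Answer: [DD]YF[F][FY[FD][FY]][F[DD]YF[F]]

Derivation:
Step 0: D
Step 1: Y[FD][FY]
Step 2: [DD]YF[F][FY[FD][FY]][F[DD]YF[F]]


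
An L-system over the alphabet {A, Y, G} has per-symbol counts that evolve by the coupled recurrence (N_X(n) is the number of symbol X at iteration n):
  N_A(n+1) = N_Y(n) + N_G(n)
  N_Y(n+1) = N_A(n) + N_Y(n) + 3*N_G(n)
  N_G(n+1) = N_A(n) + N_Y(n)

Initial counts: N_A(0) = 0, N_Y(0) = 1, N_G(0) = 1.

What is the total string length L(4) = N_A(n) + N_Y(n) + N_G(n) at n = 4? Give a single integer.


Answer: 182

Derivation:
Step 0: N_A=0, N_Y=1, N_G=1, L=2
Step 1: N_A=2, N_Y=4, N_G=1, L=7
Step 2: N_A=5, N_Y=9, N_G=6, L=20
Step 3: N_A=15, N_Y=32, N_G=14, L=61
Step 4: N_A=46, N_Y=89, N_G=47, L=182


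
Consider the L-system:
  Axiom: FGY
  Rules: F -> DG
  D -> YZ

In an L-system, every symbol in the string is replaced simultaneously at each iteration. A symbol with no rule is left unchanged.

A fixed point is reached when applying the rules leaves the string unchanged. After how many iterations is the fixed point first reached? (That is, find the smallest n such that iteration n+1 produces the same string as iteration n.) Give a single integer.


Answer: 2

Derivation:
Step 0: FGY
Step 1: DGGY
Step 2: YZGGY
Step 3: YZGGY  (unchanged — fixed point at step 2)


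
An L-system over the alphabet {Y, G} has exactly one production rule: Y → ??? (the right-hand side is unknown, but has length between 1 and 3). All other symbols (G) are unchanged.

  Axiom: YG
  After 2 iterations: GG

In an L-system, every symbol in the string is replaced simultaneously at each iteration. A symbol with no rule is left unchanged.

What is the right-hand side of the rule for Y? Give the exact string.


Answer: G

Derivation:
Trying Y → G:
  Step 0: YG
  Step 1: GG
  Step 2: GG
Matches the given result.


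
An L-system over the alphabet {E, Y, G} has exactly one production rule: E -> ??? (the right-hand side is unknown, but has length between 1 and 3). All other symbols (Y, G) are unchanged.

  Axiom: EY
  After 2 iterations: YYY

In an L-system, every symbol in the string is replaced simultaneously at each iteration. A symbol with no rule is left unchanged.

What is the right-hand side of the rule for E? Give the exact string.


Answer: YY

Derivation:
Trying E -> YY:
  Step 0: EY
  Step 1: YYY
  Step 2: YYY
Matches the given result.


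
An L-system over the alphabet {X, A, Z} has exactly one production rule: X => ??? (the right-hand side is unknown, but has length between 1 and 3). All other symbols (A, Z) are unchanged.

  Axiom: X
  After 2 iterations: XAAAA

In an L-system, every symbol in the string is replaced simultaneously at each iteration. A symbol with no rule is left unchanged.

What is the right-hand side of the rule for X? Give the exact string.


Answer: XAA

Derivation:
Trying X => XAA:
  Step 0: X
  Step 1: XAA
  Step 2: XAAAA
Matches the given result.


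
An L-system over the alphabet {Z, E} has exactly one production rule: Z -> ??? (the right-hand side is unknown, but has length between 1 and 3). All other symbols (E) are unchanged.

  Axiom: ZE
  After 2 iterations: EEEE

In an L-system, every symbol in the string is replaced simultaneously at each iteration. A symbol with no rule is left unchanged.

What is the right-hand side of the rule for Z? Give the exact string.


Trying Z -> EEE:
  Step 0: ZE
  Step 1: EEEE
  Step 2: EEEE
Matches the given result.

Answer: EEE


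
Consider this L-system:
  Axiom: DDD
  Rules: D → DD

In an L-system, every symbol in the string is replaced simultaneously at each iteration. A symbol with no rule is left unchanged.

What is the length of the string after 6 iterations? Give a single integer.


Answer: 192

Derivation:
Step 0: length = 3
Step 1: length = 6
Step 2: length = 12
Step 3: length = 24
Step 4: length = 48
Step 5: length = 96
Step 6: length = 192


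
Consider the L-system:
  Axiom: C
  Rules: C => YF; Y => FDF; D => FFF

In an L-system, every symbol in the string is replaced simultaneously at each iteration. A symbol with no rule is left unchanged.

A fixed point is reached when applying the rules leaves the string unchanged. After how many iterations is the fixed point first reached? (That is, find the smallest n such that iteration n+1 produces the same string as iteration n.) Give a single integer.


Answer: 3

Derivation:
Step 0: C
Step 1: YF
Step 2: FDFF
Step 3: FFFFFF
Step 4: FFFFFF  (unchanged — fixed point at step 3)


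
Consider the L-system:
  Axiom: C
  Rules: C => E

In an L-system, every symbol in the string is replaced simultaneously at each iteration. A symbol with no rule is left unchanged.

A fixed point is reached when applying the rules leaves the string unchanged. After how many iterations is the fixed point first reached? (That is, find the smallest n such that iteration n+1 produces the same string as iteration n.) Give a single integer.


Step 0: C
Step 1: E
Step 2: E  (unchanged — fixed point at step 1)

Answer: 1


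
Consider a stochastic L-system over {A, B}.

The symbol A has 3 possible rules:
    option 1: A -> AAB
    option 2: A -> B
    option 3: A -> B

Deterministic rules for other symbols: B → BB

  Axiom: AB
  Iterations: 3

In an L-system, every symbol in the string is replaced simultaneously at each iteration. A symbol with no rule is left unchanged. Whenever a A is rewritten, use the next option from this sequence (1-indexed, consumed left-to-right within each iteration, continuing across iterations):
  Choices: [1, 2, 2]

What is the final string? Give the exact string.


Step 0: AB
Step 1: AABBB  (used choices [1])
Step 2: BBBBBBBB  (used choices [2, 2])
Step 3: BBBBBBBBBBBBBBBB  (used choices [])

Answer: BBBBBBBBBBBBBBBB


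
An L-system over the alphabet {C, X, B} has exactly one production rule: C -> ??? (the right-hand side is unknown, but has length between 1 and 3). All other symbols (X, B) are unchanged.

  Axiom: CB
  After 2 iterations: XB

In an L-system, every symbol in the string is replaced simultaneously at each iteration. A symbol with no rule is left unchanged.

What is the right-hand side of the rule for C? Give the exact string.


Trying C -> X:
  Step 0: CB
  Step 1: XB
  Step 2: XB
Matches the given result.

Answer: X


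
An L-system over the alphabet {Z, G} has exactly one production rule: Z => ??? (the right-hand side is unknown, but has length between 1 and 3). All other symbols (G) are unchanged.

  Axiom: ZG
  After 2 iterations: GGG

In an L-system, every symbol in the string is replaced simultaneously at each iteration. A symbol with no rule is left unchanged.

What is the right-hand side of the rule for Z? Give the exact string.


Answer: GG

Derivation:
Trying Z => GG:
  Step 0: ZG
  Step 1: GGG
  Step 2: GGG
Matches the given result.


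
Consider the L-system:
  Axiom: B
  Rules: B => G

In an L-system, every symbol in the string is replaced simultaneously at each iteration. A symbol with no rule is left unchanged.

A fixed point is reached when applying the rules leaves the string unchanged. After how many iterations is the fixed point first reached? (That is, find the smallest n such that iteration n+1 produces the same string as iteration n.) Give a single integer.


Step 0: B
Step 1: G
Step 2: G  (unchanged — fixed point at step 1)

Answer: 1


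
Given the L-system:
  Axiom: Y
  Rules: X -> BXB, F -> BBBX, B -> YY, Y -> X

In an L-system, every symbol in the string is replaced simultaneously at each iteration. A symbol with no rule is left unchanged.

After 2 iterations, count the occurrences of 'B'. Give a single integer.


Answer: 2

Derivation:
Step 0: Y  (0 'B')
Step 1: X  (0 'B')
Step 2: BXB  (2 'B')


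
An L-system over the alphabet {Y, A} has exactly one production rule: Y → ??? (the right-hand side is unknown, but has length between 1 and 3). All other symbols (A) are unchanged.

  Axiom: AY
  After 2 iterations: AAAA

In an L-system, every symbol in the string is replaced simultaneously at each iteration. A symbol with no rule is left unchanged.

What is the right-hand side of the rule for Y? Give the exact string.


Answer: AAA

Derivation:
Trying Y → AAA:
  Step 0: AY
  Step 1: AAAA
  Step 2: AAAA
Matches the given result.


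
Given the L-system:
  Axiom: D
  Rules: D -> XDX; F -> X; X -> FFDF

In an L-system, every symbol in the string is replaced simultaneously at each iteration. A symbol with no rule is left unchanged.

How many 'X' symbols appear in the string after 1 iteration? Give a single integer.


Answer: 2

Derivation:
Step 0: D  (0 'X')
Step 1: XDX  (2 'X')


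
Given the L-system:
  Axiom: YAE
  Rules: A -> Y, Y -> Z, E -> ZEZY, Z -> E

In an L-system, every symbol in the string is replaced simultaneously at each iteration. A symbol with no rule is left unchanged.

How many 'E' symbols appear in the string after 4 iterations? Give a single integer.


Answer: 17

Derivation:
Step 0: YAE  (1 'E')
Step 1: ZYZEZY  (1 'E')
Step 2: EZEZEZYEZ  (4 'E')
Step 3: ZEZYEZEZYEZEZYEZZEZYE  (8 'E')
Step 4: EZEZYEZZEZYEZEZYEZZEZYEZEZYEZZEZYEEZEZYEZZEZY  (17 'E')


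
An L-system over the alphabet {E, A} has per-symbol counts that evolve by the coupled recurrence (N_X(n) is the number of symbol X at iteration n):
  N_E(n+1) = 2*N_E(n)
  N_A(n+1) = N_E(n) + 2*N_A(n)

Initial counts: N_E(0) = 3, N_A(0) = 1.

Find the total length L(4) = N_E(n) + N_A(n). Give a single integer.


Step 0: N_E=3, N_A=1, L=4
Step 1: N_E=6, N_A=5, L=11
Step 2: N_E=12, N_A=16, L=28
Step 3: N_E=24, N_A=44, L=68
Step 4: N_E=48, N_A=112, L=160

Answer: 160


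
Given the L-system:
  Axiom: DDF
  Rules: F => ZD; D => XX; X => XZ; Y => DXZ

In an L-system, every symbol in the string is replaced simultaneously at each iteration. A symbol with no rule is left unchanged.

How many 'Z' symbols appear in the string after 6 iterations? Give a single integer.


Step 0: DDF  (0 'Z')
Step 1: XXXXZD  (1 'Z')
Step 2: XZXZXZXZZXX  (5 'Z')
Step 3: XZZXZZXZZXZZZXZXZ  (11 'Z')
Step 4: XZZZXZZZXZZZXZZZZXZZXZZ  (17 'Z')
Step 5: XZZZZXZZZZXZZZZXZZZZZXZZZXZZZ  (23 'Z')
Step 6: XZZZZZXZZZZZXZZZZZXZZZZZZXZZZZXZZZZ  (29 'Z')

Answer: 29


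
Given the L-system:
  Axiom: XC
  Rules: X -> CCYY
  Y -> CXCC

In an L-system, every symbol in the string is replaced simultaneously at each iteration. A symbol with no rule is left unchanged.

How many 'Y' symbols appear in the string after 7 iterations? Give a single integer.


Step 0: XC  (0 'Y')
Step 1: CCYYC  (2 'Y')
Step 2: CCCXCCCXCCC  (0 'Y')
Step 3: CCCCCYYCCCCCYYCCC  (4 'Y')
Step 4: CCCCCCXCCCXCCCCCCCCXCCCXCCCCC  (0 'Y')
Step 5: CCCCCCCCYYCCCCCYYCCCCCCCCCCYYCCCCCYYCCCCC  (8 'Y')
Step 6: CCCCCCCCCXCCCXCCCCCCCCXCCCXCCCCCCCCCCCCCXCCCXCCCCCCCCXCCCXCCCCCCC  (0 'Y')
Step 7: CCCCCCCCCCCYYCCCCCYYCCCCCCCCCCYYCCCCCYYCCCCCCCCCCCCCCCYYCCCCCYYCCCCCCCCCCYYCCCCCYYCCCCCCC  (16 'Y')

Answer: 16


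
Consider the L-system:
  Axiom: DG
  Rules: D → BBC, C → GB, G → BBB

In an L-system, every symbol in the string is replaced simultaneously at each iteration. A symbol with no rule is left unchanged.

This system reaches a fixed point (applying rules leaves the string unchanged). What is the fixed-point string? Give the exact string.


Step 0: DG
Step 1: BBCBBB
Step 2: BBGBBBB
Step 3: BBBBBBBBB
Step 4: BBBBBBBBB  (unchanged — fixed point at step 3)

Answer: BBBBBBBBB


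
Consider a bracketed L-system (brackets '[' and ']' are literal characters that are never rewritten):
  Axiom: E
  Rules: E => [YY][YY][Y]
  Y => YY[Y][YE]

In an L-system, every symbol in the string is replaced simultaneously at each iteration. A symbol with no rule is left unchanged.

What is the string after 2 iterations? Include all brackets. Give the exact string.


Answer: [YY[Y][YE]YY[Y][YE]][YY[Y][YE]YY[Y][YE]][YY[Y][YE]]

Derivation:
Step 0: E
Step 1: [YY][YY][Y]
Step 2: [YY[Y][YE]YY[Y][YE]][YY[Y][YE]YY[Y][YE]][YY[Y][YE]]


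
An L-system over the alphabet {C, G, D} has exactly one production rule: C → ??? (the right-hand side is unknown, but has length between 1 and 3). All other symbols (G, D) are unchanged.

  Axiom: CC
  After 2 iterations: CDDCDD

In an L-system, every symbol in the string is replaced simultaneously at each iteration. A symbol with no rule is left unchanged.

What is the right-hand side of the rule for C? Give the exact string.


Answer: CD

Derivation:
Trying C → CD:
  Step 0: CC
  Step 1: CDCD
  Step 2: CDDCDD
Matches the given result.


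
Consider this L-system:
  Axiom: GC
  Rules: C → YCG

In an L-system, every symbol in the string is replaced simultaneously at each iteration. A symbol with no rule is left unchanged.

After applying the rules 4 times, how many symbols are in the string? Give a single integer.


Step 0: length = 2
Step 1: length = 4
Step 2: length = 6
Step 3: length = 8
Step 4: length = 10

Answer: 10


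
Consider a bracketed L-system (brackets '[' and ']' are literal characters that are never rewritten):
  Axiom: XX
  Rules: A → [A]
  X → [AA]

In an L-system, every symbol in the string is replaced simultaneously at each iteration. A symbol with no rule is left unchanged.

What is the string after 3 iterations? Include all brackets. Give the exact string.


Answer: [[[A]][[A]]][[[A]][[A]]]

Derivation:
Step 0: XX
Step 1: [AA][AA]
Step 2: [[A][A]][[A][A]]
Step 3: [[[A]][[A]]][[[A]][[A]]]


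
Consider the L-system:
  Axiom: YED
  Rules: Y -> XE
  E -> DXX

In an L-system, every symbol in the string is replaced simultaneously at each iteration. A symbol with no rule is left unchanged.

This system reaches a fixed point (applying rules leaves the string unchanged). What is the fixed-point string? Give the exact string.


Answer: XDXXDXXD

Derivation:
Step 0: YED
Step 1: XEDXXD
Step 2: XDXXDXXD
Step 3: XDXXDXXD  (unchanged — fixed point at step 2)


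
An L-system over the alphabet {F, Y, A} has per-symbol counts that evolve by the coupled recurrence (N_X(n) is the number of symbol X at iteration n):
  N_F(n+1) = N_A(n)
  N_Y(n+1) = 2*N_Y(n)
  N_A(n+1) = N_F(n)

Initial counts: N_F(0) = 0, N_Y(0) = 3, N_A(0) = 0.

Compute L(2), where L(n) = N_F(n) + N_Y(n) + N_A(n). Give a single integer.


Step 0: N_F=0, N_Y=3, N_A=0, L=3
Step 1: N_F=0, N_Y=6, N_A=0, L=6
Step 2: N_F=0, N_Y=12, N_A=0, L=12

Answer: 12


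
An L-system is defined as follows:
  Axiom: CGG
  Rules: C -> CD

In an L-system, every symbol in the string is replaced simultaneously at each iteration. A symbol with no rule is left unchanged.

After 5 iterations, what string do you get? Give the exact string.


Answer: CDDDDDGG

Derivation:
Step 0: CGG
Step 1: CDGG
Step 2: CDDGG
Step 3: CDDDGG
Step 4: CDDDDGG
Step 5: CDDDDDGG


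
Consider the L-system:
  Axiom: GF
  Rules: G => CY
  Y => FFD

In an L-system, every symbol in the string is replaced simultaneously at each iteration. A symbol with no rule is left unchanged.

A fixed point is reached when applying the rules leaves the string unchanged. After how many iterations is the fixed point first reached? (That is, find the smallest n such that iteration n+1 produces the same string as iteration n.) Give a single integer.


Step 0: GF
Step 1: CYF
Step 2: CFFDF
Step 3: CFFDF  (unchanged — fixed point at step 2)

Answer: 2


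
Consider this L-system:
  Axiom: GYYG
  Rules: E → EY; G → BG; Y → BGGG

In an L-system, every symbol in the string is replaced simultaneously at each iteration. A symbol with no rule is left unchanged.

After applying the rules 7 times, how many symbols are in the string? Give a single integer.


Answer: 60

Derivation:
Step 0: length = 4
Step 1: length = 12
Step 2: length = 20
Step 3: length = 28
Step 4: length = 36
Step 5: length = 44
Step 6: length = 52
Step 7: length = 60


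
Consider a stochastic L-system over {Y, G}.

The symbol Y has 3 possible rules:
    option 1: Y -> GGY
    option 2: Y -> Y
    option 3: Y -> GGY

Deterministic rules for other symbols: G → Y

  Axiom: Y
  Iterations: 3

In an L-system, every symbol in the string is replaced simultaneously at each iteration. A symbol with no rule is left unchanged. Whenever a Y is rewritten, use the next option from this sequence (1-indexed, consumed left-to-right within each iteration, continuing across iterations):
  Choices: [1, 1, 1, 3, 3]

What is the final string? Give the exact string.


Answer: GGYGGYYYGGY

Derivation:
Step 0: Y
Step 1: GGY  (used choices [1])
Step 2: YYGGY  (used choices [1])
Step 3: GGYGGYYYGGY  (used choices [1, 3, 3])


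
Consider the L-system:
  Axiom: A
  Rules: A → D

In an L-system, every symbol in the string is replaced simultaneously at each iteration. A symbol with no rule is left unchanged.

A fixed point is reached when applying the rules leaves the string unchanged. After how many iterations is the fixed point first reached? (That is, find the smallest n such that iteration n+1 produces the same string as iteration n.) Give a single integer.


Answer: 1

Derivation:
Step 0: A
Step 1: D
Step 2: D  (unchanged — fixed point at step 1)


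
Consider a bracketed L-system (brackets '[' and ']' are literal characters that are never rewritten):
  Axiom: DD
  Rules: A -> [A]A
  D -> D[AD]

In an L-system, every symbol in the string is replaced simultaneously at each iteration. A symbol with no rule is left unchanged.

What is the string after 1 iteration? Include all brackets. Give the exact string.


Step 0: DD
Step 1: D[AD]D[AD]

Answer: D[AD]D[AD]


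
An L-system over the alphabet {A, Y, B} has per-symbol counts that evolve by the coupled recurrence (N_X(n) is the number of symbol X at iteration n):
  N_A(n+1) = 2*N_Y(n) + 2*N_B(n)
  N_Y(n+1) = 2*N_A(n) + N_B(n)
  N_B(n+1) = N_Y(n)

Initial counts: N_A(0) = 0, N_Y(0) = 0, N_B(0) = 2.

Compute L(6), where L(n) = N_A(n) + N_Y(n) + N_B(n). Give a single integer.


Step 0: N_A=0, N_Y=0, N_B=2, L=2
Step 1: N_A=4, N_Y=2, N_B=0, L=6
Step 2: N_A=4, N_Y=8, N_B=2, L=14
Step 3: N_A=20, N_Y=10, N_B=8, L=38
Step 4: N_A=36, N_Y=48, N_B=10, L=94
Step 5: N_A=116, N_Y=82, N_B=48, L=246
Step 6: N_A=260, N_Y=280, N_B=82, L=622

Answer: 622


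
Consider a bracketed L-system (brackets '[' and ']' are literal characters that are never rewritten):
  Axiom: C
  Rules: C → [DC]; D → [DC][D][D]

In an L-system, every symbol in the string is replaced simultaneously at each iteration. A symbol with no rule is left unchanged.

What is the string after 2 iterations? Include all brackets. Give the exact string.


Step 0: C
Step 1: [DC]
Step 2: [[DC][D][D][DC]]

Answer: [[DC][D][D][DC]]


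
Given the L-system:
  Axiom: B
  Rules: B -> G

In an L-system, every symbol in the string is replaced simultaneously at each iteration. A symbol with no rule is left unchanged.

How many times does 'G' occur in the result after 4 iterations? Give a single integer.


Step 0: B  (0 'G')
Step 1: G  (1 'G')
Step 2: G  (1 'G')
Step 3: G  (1 'G')
Step 4: G  (1 'G')

Answer: 1


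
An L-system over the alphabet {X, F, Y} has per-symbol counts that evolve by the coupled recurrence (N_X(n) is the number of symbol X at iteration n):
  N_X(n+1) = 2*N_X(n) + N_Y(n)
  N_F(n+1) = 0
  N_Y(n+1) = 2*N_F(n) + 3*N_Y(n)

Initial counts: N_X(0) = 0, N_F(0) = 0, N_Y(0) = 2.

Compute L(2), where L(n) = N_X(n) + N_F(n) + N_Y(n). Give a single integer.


Step 0: N_X=0, N_F=0, N_Y=2, L=2
Step 1: N_X=2, N_F=0, N_Y=6, L=8
Step 2: N_X=10, N_F=0, N_Y=18, L=28

Answer: 28


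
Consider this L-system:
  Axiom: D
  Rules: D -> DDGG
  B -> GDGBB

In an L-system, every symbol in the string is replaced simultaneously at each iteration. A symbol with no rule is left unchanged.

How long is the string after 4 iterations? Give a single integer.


Step 0: length = 1
Step 1: length = 4
Step 2: length = 10
Step 3: length = 22
Step 4: length = 46

Answer: 46


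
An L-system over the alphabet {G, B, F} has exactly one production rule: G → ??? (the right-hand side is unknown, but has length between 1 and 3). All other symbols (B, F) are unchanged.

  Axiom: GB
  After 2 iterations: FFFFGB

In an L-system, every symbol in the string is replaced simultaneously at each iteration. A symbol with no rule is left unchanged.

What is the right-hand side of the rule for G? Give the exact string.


Trying G → FFG:
  Step 0: GB
  Step 1: FFGB
  Step 2: FFFFGB
Matches the given result.

Answer: FFG


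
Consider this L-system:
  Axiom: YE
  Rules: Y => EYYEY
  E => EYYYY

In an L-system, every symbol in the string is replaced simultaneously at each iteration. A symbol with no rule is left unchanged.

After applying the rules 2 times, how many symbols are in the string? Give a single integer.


Step 0: length = 2
Step 1: length = 10
Step 2: length = 50

Answer: 50


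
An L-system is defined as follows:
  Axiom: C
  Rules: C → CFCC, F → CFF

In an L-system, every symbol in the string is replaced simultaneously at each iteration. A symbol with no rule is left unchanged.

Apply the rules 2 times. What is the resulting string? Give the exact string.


Step 0: C
Step 1: CFCC
Step 2: CFCCCFFCFCCCFCC

Answer: CFCCCFFCFCCCFCC


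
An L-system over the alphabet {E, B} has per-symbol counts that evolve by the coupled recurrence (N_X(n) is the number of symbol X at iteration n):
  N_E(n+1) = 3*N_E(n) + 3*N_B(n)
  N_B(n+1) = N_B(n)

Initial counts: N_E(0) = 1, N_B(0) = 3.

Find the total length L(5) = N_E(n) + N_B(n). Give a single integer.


Step 0: N_E=1, N_B=3, L=4
Step 1: N_E=12, N_B=3, L=15
Step 2: N_E=45, N_B=3, L=48
Step 3: N_E=144, N_B=3, L=147
Step 4: N_E=441, N_B=3, L=444
Step 5: N_E=1332, N_B=3, L=1335

Answer: 1335


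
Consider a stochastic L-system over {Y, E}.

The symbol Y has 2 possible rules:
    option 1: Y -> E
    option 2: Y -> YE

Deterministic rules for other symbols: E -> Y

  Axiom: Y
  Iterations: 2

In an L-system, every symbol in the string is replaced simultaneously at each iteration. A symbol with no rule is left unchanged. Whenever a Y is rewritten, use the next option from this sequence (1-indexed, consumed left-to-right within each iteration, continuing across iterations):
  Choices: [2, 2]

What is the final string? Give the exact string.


Answer: YEY

Derivation:
Step 0: Y
Step 1: YE  (used choices [2])
Step 2: YEY  (used choices [2])


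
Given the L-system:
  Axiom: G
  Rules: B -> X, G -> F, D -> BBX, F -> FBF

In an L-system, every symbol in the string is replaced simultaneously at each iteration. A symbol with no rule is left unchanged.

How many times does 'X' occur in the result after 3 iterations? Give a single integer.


Step 0: G  (0 'X')
Step 1: F  (0 'X')
Step 2: FBF  (0 'X')
Step 3: FBFXFBF  (1 'X')

Answer: 1


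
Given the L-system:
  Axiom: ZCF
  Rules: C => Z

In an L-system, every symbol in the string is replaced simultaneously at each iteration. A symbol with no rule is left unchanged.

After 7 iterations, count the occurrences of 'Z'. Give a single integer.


Step 0: ZCF  (1 'Z')
Step 1: ZZF  (2 'Z')
Step 2: ZZF  (2 'Z')
Step 3: ZZF  (2 'Z')
Step 4: ZZF  (2 'Z')
Step 5: ZZF  (2 'Z')
Step 6: ZZF  (2 'Z')
Step 7: ZZF  (2 'Z')

Answer: 2


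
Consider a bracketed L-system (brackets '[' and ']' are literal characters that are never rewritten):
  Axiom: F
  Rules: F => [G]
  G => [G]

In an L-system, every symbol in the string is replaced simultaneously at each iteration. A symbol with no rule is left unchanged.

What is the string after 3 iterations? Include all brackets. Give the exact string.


Answer: [[[G]]]

Derivation:
Step 0: F
Step 1: [G]
Step 2: [[G]]
Step 3: [[[G]]]


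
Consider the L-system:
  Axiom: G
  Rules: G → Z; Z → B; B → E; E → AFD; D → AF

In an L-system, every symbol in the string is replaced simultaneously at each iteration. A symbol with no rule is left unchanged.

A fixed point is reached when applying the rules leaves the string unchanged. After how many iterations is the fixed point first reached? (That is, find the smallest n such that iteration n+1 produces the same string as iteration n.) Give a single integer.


Answer: 5

Derivation:
Step 0: G
Step 1: Z
Step 2: B
Step 3: E
Step 4: AFD
Step 5: AFAF
Step 6: AFAF  (unchanged — fixed point at step 5)


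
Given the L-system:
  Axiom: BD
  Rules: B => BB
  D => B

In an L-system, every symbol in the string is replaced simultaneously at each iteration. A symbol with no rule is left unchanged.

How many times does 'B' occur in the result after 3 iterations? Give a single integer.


Answer: 12

Derivation:
Step 0: BD  (1 'B')
Step 1: BBB  (3 'B')
Step 2: BBBBBB  (6 'B')
Step 3: BBBBBBBBBBBB  (12 'B')


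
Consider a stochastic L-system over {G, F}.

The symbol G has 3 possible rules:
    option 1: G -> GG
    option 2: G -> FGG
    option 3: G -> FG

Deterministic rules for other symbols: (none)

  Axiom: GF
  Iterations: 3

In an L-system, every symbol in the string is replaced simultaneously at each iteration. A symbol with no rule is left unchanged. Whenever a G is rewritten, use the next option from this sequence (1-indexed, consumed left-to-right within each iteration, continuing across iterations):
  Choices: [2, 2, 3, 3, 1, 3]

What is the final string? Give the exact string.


Step 0: GF
Step 1: FGGF  (used choices [2])
Step 2: FFGGFGF  (used choices [2, 3])
Step 3: FFFGGGFFGF  (used choices [3, 1, 3])

Answer: FFFGGGFFGF


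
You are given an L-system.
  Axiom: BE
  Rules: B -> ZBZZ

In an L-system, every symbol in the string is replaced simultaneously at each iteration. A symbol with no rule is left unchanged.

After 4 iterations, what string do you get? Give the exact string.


Step 0: BE
Step 1: ZBZZE
Step 2: ZZBZZZZE
Step 3: ZZZBZZZZZZE
Step 4: ZZZZBZZZZZZZZE

Answer: ZZZZBZZZZZZZZE


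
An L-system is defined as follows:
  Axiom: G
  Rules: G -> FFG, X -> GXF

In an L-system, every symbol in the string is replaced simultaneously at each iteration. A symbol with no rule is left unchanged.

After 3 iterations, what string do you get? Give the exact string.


Answer: FFFFFFG

Derivation:
Step 0: G
Step 1: FFG
Step 2: FFFFG
Step 3: FFFFFFG
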